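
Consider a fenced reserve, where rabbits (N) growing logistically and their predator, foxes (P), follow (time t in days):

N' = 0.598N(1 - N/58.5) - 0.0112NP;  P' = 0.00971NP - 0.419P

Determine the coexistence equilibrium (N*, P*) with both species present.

N* ≈ 43.2, P* ≈ 14

From dP/dt = 0 with P > 0: 0.00971N* = 0.419, so N* = 43.2.
Substitute into dN/dt = 0: 0.598(1 - 43.2/58.5) = 0.0112P*.
The bracket is 0.262, giving P* = 0.157/0.0112 = 14.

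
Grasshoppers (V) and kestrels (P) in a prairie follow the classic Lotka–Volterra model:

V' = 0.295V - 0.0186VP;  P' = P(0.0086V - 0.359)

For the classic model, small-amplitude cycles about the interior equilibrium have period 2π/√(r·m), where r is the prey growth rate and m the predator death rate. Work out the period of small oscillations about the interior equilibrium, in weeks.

Here r = 0.295 and m = 0.359, so r·m = 0.106.
ω = √0.106 = 0.325 per week, hence T = 2π/ω ≈ 19.3 weeks.

T ≈ 19.3 weeks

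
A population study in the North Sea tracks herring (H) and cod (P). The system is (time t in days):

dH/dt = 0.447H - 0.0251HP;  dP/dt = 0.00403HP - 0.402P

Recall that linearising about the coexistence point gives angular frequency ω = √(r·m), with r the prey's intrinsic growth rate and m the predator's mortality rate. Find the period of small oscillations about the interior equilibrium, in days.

T ≈ 14.8 days

Here r = 0.447 and m = 0.402, so r·m = 0.18.
ω = √0.18 = 0.424 per day, hence T = 2π/ω ≈ 14.8 days.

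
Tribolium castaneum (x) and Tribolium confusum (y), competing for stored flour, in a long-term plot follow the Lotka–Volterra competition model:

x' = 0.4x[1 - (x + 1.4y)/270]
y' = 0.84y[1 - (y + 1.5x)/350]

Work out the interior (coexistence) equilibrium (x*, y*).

x* ≈ 200, y* ≈ 50

Setting both brackets to zero gives the nullclines x + 1.4y = 270 and 1.5x + y = 350.
Substituting y = 350 - 1.5x into the first: x(1 - 1.4·1.5) = 270 - 1.4·350.
So x* = -220/-1.1 = 200, and then y* = 350 - 1.5·200 = 50.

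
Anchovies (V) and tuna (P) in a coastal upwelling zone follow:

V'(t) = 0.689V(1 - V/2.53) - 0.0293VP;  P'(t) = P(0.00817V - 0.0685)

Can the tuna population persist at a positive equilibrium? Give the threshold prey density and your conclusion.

The predator equation gives dP/dt > 0 only when V > 0.0685/0.00817 = 8.38.
Without the predator, V → K = 2.53. Since 2.53 < 8.38, the predator cannot invade.

Threshold V = 8.38; K < 8.38, so no, the predator goes extinct.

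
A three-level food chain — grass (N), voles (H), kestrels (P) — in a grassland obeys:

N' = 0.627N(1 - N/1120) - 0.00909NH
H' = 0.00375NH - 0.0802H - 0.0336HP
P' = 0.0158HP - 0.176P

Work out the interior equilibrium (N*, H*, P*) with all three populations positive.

N* ≈ 939, H* ≈ 11.1, P* ≈ 102

From dP/dt = 0: 0.0158H* = 0.176, so H* = 11.1.
From dN/dt = 0: 0.627(1 - N*/1120) = 0.00909·11.1, giving N* = 1120·(1 - 0.161) = 939.
From dH/dt = 0: 0.00375·939 - 0.0802 = 0.0336P*, so P* = 3.44/0.0336 = 102.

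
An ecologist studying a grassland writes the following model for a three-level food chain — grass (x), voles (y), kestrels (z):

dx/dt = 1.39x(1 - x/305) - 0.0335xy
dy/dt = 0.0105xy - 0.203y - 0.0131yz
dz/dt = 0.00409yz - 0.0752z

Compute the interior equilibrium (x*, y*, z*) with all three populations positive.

From dz/dt = 0: 0.00409y* = 0.0752, so y* = 18.4.
From dx/dt = 0: 1.39(1 - x*/305) = 0.0335·18.4, giving x* = 305·(1 - 0.443) = 170.
From dy/dt = 0: 0.0105·170 - 0.203 = 0.0131z*, so z* = 1.58/0.0131 = 121.

x* ≈ 170, y* ≈ 18.4, z* ≈ 121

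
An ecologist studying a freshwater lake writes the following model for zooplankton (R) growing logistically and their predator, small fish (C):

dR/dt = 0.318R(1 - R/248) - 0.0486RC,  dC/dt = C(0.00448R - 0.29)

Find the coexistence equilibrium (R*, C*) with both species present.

From dC/dt = 0 with C > 0: 0.00448R* = 0.29, so R* = 64.7.
Substitute into dR/dt = 0: 0.318(1 - 64.7/248) = 0.0486C*.
The bracket is 0.739, giving C* = 0.235/0.0486 = 4.84.

R* ≈ 64.7, C* ≈ 4.84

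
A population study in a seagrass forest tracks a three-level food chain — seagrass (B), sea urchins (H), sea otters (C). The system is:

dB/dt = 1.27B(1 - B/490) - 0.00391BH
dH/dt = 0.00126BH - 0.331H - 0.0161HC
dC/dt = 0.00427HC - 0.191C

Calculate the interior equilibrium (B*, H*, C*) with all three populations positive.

From dC/dt = 0: 0.00427H* = 0.191, so H* = 44.7.
From dB/dt = 0: 1.27(1 - B*/490) = 0.00391·44.7, giving B* = 490·(1 - 0.138) = 423.
From dH/dt = 0: 0.00126·423 - 0.331 = 0.0161C*, so C* = 0.201/0.0161 = 12.5.

B* ≈ 423, H* ≈ 44.7, C* ≈ 12.5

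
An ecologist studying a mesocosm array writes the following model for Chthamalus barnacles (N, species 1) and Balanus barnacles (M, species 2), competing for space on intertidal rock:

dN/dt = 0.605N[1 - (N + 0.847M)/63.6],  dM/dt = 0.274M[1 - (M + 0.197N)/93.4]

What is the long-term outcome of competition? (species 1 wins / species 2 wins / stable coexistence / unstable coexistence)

species 2 excludes species 1

Compare the nullcline intercepts: K1/α12 = 63.6/0.847 = 75.1 < K2 = 93.4; K2/α21 = 93.4/0.197 = 474 > K1 = 63.6.
Since the inequalities point opposite ways, species 2 can invade but species 1 cannot.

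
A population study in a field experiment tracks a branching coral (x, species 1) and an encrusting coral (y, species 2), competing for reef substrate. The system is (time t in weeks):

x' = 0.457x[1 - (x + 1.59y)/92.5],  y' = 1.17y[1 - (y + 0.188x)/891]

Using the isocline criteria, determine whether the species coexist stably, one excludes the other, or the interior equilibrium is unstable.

Compare the nullcline intercepts: K1/α12 = 92.5/1.59 = 58.2 < K2 = 891; K2/α21 = 891/0.188 = 4740 > K1 = 92.5.
Since the inequalities point opposite ways, species 2 can invade but species 1 cannot.

species 2 excludes species 1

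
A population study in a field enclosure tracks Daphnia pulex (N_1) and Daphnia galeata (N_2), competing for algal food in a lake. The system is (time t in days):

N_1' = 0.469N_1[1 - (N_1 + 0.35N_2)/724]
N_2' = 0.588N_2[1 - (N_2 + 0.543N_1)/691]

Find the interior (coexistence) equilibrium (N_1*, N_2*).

Setting both brackets to zero gives the nullclines N_1 + 0.35N_2 = 724 and 0.543N_1 + N_2 = 691.
Substituting N_2 = 691 - 0.543N_1 into the first: N_1(1 - 0.35·0.543) = 724 - 0.35·691.
So N_1* = 482/0.81 = 595, and then N_2* = 691 - 0.543·595 = 368.

N_1* ≈ 595, N_2* ≈ 368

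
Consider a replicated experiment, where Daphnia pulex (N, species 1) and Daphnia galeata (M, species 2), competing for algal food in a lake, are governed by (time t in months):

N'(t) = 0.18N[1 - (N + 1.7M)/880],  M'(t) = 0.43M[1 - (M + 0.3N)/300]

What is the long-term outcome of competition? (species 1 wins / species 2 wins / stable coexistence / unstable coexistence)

Compare the nullcline intercepts: K1/α12 = 880/1.7 = 518 > K2 = 300; K2/α21 = 300/0.3 = 1000 > K1 = 880.
Since both inequalities hold, each species can invade when rare, so the interior equilibrium is stable.

stable coexistence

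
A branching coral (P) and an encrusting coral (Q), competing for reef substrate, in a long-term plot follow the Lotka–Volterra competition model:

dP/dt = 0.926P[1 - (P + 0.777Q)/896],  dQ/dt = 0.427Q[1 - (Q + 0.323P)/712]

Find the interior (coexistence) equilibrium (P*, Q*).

Setting both brackets to zero gives the nullclines P + 0.777Q = 896 and 0.323P + Q = 712.
Substituting Q = 712 - 0.323P into the first: P(1 - 0.777·0.323) = 896 - 0.777·712.
So P* = 343/0.749 = 458, and then Q* = 712 - 0.323·458 = 564.

P* ≈ 458, Q* ≈ 564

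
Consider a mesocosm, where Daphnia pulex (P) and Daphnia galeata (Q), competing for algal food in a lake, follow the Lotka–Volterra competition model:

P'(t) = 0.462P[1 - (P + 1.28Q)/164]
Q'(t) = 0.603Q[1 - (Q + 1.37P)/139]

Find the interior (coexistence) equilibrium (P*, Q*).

P* ≈ 18.5, Q* ≈ 114

Setting both brackets to zero gives the nullclines P + 1.28Q = 164 and 1.37P + Q = 139.
Substituting Q = 139 - 1.37P into the first: P(1 - 1.28·1.37) = 164 - 1.28·139.
So P* = -13.9/-0.754 = 18.5, and then Q* = 139 - 1.37·18.5 = 114.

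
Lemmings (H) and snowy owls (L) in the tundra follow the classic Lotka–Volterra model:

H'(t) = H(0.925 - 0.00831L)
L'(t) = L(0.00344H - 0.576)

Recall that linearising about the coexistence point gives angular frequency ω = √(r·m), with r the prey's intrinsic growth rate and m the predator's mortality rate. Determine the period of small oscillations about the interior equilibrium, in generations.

T ≈ 8.61 generations

Here r = 0.925 and m = 0.576, so r·m = 0.533.
ω = √0.533 = 0.73 per generation, hence T = 2π/ω ≈ 8.61 generations.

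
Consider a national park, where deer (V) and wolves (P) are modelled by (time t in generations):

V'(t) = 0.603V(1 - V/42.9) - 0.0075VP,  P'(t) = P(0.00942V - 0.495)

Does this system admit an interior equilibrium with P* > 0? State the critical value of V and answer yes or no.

The predator equation gives dP/dt > 0 only when V > 0.495/0.00942 = 52.5.
Without the predator, V → K = 42.9. Since 42.9 < 52.5, the predator cannot invade.

Threshold V = 52.5; K < 52.5, so no, the predator goes extinct.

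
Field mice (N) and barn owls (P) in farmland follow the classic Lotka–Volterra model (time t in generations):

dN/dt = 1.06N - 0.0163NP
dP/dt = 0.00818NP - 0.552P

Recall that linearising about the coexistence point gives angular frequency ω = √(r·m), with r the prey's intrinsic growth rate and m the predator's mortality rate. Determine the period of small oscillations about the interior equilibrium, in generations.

Here r = 1.06 and m = 0.552, so r·m = 0.585.
ω = √0.585 = 0.765 per generation, hence T = 2π/ω ≈ 8.21 generations.

T ≈ 8.21 generations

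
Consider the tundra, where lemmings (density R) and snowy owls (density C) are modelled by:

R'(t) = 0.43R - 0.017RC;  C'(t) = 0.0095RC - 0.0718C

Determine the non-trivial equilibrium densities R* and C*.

Set dC/dt = 0 with C > 0: 0.0095R - 0.0718 = 0, so R* = 0.0718/0.0095 = 7.56.
Set dR/dt = 0 with R > 0: 0.43 - 0.017C = 0, so C* = 0.43/0.017 = 25.3.

R* ≈ 7.56, C* ≈ 25.3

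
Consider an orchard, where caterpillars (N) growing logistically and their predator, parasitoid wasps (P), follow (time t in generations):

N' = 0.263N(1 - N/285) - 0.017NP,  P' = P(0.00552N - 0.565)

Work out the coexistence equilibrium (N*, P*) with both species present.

From dP/dt = 0 with P > 0: 0.00552N* = 0.565, so N* = 102.
Substitute into dN/dt = 0: 0.263(1 - 102/285) = 0.017P*.
The bracket is 0.641, giving P* = 0.169/0.017 = 9.91.

N* ≈ 102, P* ≈ 9.91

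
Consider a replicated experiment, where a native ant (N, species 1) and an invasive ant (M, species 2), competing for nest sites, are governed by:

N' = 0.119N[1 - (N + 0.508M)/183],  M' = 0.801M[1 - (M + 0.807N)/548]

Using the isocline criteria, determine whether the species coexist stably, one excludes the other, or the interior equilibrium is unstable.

species 2 excludes species 1

Compare the nullcline intercepts: K1/α12 = 183/0.508 = 360 < K2 = 548; K2/α21 = 548/0.807 = 679 > K1 = 183.
Since the inequalities point opposite ways, species 2 can invade but species 1 cannot.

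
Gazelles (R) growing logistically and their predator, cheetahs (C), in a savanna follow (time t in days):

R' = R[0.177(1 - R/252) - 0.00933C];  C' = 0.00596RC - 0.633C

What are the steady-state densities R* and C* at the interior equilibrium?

From dC/dt = 0 with C > 0: 0.00596R* = 0.633, so R* = 106.
Substitute into dR/dt = 0: 0.177(1 - 106/252) = 0.00933C*.
The bracket is 0.579, giving C* = 0.102/0.00933 = 11.

R* ≈ 106, C* ≈ 11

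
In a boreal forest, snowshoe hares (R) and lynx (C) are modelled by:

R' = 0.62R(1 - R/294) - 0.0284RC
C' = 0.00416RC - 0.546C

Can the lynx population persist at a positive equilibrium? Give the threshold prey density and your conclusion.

Threshold R = 131; K > 131, so yes, the predator persists.

The predator equation gives dC/dt > 0 only when R > 0.546/0.00416 = 131.
Without the predator, R → K = 294. Since 294 > 131, the predator can invade and persist.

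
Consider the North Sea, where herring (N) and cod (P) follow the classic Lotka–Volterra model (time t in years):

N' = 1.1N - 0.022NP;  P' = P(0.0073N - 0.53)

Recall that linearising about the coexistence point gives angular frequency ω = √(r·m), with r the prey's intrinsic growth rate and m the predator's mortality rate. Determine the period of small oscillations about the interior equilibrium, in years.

Here r = 1.1 and m = 0.53, so r·m = 0.583.
ω = √0.583 = 0.764 per year, hence T = 2π/ω ≈ 8.23 years.

T ≈ 8.23 years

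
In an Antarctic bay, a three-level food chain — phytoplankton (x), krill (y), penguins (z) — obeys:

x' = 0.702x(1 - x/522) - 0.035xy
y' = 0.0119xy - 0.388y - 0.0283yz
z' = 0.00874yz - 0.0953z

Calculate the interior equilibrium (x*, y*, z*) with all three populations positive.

From dz/dt = 0: 0.00874y* = 0.0953, so y* = 10.9.
From dx/dt = 0: 0.702(1 - x*/522) = 0.035·10.9, giving x* = 522·(1 - 0.544) = 238.
From dy/dt = 0: 0.0119·238 - 0.388 = 0.0283z*, so z* = 2.45/0.0283 = 86.5.

x* ≈ 238, y* ≈ 10.9, z* ≈ 86.5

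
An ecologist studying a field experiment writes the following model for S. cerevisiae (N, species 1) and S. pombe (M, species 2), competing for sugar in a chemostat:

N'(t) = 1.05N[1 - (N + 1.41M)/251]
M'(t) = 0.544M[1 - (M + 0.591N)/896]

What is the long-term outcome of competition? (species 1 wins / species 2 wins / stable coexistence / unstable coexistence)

Compare the nullcline intercepts: K1/α12 = 251/1.41 = 178 < K2 = 896; K2/α21 = 896/0.591 = 1520 > K1 = 251.
Since the inequalities point opposite ways, species 2 can invade but species 1 cannot.

species 2 excludes species 1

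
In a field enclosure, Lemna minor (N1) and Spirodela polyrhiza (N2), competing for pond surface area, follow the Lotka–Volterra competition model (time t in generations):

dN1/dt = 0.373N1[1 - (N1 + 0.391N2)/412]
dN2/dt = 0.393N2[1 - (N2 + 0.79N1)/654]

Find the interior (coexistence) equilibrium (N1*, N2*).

N1* ≈ 226, N2* ≈ 475

Setting both brackets to zero gives the nullclines N1 + 0.391N2 = 412 and 0.79N1 + N2 = 654.
Substituting N2 = 654 - 0.79N1 into the first: N1(1 - 0.391·0.79) = 412 - 0.391·654.
So N1* = 156/0.691 = 226, and then N2* = 654 - 0.79·226 = 475.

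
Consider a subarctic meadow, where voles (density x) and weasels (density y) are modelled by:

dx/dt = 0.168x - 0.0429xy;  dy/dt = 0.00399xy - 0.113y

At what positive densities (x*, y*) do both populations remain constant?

Set dy/dt = 0 with y > 0: 0.00399x - 0.113 = 0, so x* = 0.113/0.00399 = 28.3.
Set dx/dt = 0 with x > 0: 0.168 - 0.0429y = 0, so y* = 0.168/0.0429 = 3.92.

x* ≈ 28.3, y* ≈ 3.92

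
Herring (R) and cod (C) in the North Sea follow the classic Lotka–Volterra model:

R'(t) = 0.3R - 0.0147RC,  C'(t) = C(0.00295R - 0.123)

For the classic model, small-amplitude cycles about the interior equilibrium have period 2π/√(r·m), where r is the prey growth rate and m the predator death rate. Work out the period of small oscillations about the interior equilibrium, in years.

T ≈ 32.7 years

Here r = 0.3 and m = 0.123, so r·m = 0.0369.
ω = √0.0369 = 0.192 per year, hence T = 2π/ω ≈ 32.7 years.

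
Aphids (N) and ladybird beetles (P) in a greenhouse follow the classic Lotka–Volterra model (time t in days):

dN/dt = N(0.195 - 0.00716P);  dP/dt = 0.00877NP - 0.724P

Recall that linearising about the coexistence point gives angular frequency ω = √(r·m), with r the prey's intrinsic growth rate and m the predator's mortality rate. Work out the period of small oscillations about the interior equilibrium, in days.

Here r = 0.195 and m = 0.724, so r·m = 0.141.
ω = √0.141 = 0.376 per day, hence T = 2π/ω ≈ 16.7 days.

T ≈ 16.7 days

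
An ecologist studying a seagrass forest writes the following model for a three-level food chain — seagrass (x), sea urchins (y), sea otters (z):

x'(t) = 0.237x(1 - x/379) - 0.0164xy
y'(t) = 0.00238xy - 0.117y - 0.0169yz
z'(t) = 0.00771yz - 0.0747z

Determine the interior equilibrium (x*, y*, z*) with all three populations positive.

x* ≈ 125, y* ≈ 9.69, z* ≈ 10.7

From dz/dt = 0: 0.00771y* = 0.0747, so y* = 9.69.
From dx/dt = 0: 0.237(1 - x*/379) = 0.0164·9.69, giving x* = 379·(1 - 0.67) = 125.
From dy/dt = 0: 0.00238·125 - 0.117 = 0.0169z*, so z* = 0.18/0.0169 = 10.7.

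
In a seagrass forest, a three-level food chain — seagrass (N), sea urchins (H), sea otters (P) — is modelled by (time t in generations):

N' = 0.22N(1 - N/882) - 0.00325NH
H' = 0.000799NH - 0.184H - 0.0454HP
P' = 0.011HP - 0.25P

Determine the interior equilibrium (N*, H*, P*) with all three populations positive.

N* ≈ 586, H* ≈ 22.7, P* ≈ 6.26

From dP/dt = 0: 0.011H* = 0.25, so H* = 22.7.
From dN/dt = 0: 0.22(1 - N*/882) = 0.00325·22.7, giving N* = 882·(1 - 0.336) = 586.
From dH/dt = 0: 0.000799·586 - 0.184 = 0.0454P*, so P* = 0.284/0.0454 = 6.26.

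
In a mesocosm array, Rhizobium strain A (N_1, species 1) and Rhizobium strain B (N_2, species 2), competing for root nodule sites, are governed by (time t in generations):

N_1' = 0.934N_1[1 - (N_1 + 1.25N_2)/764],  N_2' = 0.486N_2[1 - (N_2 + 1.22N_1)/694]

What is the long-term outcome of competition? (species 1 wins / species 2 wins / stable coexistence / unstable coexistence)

Compare the nullcline intercepts: K1/α12 = 764/1.25 = 611 < K2 = 694; K2/α21 = 694/1.22 = 569 < K1 = 764.
Since both are reversed, neither can invade when rare; the interior point is a saddle.

unstable coexistence (outcome depends on initial conditions)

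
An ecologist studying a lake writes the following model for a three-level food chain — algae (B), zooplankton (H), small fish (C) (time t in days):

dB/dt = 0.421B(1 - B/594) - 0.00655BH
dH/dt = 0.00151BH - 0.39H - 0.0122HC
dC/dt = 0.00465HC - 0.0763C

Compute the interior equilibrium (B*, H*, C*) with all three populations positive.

B* ≈ 442, H* ≈ 16.4, C* ≈ 22.8

From dC/dt = 0: 0.00465H* = 0.0763, so H* = 16.4.
From dB/dt = 0: 0.421(1 - B*/594) = 0.00655·16.4, giving B* = 594·(1 - 0.255) = 442.
From dH/dt = 0: 0.00151·442 - 0.39 = 0.0122C*, so C* = 0.278/0.0122 = 22.8.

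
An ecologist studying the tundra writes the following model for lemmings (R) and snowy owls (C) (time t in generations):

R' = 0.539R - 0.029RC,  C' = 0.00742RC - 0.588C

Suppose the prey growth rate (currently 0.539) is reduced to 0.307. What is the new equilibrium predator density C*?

C* ≈ 10.6

At the interior fixed point, setting dR/dt = 0 with R > 0 fixes C* = (prey growth rate)/(RC coefficient) — independent of the other coefficients.
With the change, C* = 0.307/0.029 = 10.6; it falls from 18.6.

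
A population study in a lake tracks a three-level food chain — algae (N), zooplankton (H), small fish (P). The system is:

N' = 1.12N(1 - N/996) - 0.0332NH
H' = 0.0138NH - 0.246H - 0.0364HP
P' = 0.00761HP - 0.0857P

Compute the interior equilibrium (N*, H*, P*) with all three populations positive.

N* ≈ 664, H* ≈ 11.3, P* ≈ 245

From dP/dt = 0: 0.00761H* = 0.0857, so H* = 11.3.
From dN/dt = 0: 1.12(1 - N*/996) = 0.0332·11.3, giving N* = 996·(1 - 0.334) = 664.
From dH/dt = 0: 0.0138·664 - 0.246 = 0.0364P*, so P* = 8.91/0.0364 = 245.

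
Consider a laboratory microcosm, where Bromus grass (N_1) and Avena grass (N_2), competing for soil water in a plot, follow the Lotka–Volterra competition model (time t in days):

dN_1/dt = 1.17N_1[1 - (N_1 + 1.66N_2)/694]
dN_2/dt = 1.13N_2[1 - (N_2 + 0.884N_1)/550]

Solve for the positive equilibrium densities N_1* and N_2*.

N_1* ≈ 469, N_2* ≈ 136

Setting both brackets to zero gives the nullclines N_1 + 1.66N_2 = 694 and 0.884N_1 + N_2 = 550.
Substituting N_2 = 550 - 0.884N_1 into the first: N_1(1 - 1.66·0.884) = 694 - 1.66·550.
So N_1* = -219/-0.467 = 469, and then N_2* = 550 - 0.884·469 = 136.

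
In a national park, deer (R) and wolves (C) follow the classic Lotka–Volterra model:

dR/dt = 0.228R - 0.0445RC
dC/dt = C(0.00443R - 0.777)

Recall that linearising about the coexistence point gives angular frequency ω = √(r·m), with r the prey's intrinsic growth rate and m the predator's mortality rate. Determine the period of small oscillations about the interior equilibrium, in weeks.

Here r = 0.228 and m = 0.777, so r·m = 0.177.
ω = √0.177 = 0.421 per week, hence T = 2π/ω ≈ 14.9 weeks.

T ≈ 14.9 weeks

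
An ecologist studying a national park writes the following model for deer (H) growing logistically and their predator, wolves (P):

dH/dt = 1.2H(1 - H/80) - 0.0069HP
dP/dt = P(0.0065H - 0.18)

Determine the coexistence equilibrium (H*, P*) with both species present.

From dP/dt = 0 with P > 0: 0.0065H* = 0.18, so H* = 27.7.
Substitute into dH/dt = 0: 1.2(1 - 27.7/80) = 0.0069P*.
The bracket is 0.654, giving P* = 0.785/0.0069 = 114.

H* ≈ 27.7, P* ≈ 114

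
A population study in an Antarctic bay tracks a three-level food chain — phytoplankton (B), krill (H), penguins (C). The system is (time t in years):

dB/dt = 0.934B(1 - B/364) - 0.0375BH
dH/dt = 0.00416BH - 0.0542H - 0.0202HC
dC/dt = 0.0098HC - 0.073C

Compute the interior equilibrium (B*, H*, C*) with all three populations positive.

From dC/dt = 0: 0.0098H* = 0.073, so H* = 7.45.
From dB/dt = 0: 0.934(1 - B*/364) = 0.0375·7.45, giving B* = 364·(1 - 0.299) = 255.
From dH/dt = 0: 0.00416·255 - 0.0542 = 0.0202C*, so C* = 1.01/0.0202 = 49.9.

B* ≈ 255, H* ≈ 7.45, C* ≈ 49.9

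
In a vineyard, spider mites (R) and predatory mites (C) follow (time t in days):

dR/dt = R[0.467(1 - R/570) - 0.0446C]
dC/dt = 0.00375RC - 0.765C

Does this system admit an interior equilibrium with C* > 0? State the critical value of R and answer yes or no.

The predator equation gives dC/dt > 0 only when R > 0.765/0.00375 = 204.
Without the predator, R → K = 570. Since 570 > 204, the predator can invade and persist.

Threshold R = 204; K > 204, so yes, the predator persists.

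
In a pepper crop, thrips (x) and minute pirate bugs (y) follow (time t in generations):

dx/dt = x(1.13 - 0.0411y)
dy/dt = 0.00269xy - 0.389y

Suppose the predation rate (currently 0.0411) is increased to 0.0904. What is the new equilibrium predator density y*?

At the interior fixed point, setting dx/dt = 0 with x > 0 fixes y* = (prey growth rate)/(xy coefficient) — independent of the other coefficients.
With the change, y* = 1.13/0.0904 = 12.5; it falls from 27.5.

y* ≈ 12.5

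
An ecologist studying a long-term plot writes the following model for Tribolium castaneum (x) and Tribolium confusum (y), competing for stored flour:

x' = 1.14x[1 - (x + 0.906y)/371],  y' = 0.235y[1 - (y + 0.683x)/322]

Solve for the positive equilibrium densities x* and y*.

x* ≈ 208, y* ≈ 180

Setting both brackets to zero gives the nullclines x + 0.906y = 371 and 0.683x + y = 322.
Substituting y = 322 - 0.683x into the first: x(1 - 0.906·0.683) = 371 - 0.906·322.
So x* = 79.3/0.381 = 208, and then y* = 322 - 0.683·208 = 180.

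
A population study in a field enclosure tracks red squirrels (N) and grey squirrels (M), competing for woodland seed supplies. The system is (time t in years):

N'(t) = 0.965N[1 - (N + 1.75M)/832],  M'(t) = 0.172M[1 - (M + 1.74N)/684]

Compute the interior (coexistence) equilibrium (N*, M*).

Setting both brackets to zero gives the nullclines N + 1.75M = 832 and 1.74N + M = 684.
Substituting M = 684 - 1.74N into the first: N(1 - 1.75·1.74) = 832 - 1.75·684.
So N* = -365/-2.04 = 178, and then M* = 684 - 1.74·178 = 373.

N* ≈ 178, M* ≈ 373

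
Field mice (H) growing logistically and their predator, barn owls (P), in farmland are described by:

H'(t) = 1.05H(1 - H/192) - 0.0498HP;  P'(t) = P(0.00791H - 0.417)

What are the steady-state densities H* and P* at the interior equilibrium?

H* ≈ 52.7, P* ≈ 15.3

From dP/dt = 0 with P > 0: 0.00791H* = 0.417, so H* = 52.7.
Substitute into dH/dt = 0: 1.05(1 - 52.7/192) = 0.0498P*.
The bracket is 0.725, giving P* = 0.762/0.0498 = 15.3.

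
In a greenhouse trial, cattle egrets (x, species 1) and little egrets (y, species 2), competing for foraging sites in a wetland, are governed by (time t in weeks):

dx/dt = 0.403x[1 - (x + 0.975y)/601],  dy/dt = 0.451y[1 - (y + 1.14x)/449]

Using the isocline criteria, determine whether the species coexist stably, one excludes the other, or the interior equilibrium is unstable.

species 1 excludes species 2

Compare the nullcline intercepts: K1/α12 = 601/0.975 = 616 > K2 = 449; K2/α21 = 449/1.14 = 394 < K1 = 601.
Since the inequalities point opposite ways, species 1 can invade but species 2 cannot.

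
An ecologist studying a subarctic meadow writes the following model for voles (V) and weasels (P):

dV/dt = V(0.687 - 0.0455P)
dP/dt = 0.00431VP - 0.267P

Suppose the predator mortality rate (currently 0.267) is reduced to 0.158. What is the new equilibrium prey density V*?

V* ≈ 36.7

At the interior fixed point, setting dP/dt = 0 with P > 0 fixes V* = (predator death rate)/(VP coefficient) — independent of the other coefficients.
With the change, V* = 0.158/0.00431 = 36.7; it falls from 61.9.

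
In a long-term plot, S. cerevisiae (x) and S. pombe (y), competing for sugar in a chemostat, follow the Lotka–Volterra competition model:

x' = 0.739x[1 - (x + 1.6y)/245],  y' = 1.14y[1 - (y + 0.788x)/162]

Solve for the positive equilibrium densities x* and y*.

Setting both brackets to zero gives the nullclines x + 1.6y = 245 and 0.788x + y = 162.
Substituting y = 162 - 0.788x into the first: x(1 - 1.6·0.788) = 245 - 1.6·162.
So x* = -14.2/-0.261 = 54.4, and then y* = 162 - 0.788·54.4 = 119.

x* ≈ 54.4, y* ≈ 119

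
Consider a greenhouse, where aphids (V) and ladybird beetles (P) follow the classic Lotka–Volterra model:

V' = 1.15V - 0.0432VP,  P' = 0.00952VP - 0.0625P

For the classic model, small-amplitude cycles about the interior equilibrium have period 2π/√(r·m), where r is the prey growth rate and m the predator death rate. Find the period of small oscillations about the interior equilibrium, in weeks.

Here r = 1.15 and m = 0.0625, so r·m = 0.0719.
ω = √0.0719 = 0.268 per week, hence T = 2π/ω ≈ 23.4 weeks.

T ≈ 23.4 weeks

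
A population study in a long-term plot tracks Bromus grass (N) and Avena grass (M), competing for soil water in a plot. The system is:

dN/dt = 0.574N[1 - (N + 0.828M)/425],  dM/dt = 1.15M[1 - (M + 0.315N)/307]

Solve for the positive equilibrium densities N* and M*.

N* ≈ 231, M* ≈ 234

Setting both brackets to zero gives the nullclines N + 0.828M = 425 and 0.315N + M = 307.
Substituting M = 307 - 0.315N into the first: N(1 - 0.828·0.315) = 425 - 0.828·307.
So N* = 171/0.739 = 231, and then M* = 307 - 0.315·231 = 234.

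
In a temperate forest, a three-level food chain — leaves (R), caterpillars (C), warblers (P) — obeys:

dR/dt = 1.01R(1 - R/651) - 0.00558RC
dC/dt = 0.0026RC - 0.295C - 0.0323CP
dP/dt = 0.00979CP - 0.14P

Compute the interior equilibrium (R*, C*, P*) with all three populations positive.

R* ≈ 600, C* ≈ 14.3, P* ≈ 39.1

From dP/dt = 0: 0.00979C* = 0.14, so C* = 14.3.
From dR/dt = 0: 1.01(1 - R*/651) = 0.00558·14.3, giving R* = 651·(1 - 0.079) = 600.
From dC/dt = 0: 0.0026·600 - 0.295 = 0.0323P*, so P* = 1.26/0.0323 = 39.1.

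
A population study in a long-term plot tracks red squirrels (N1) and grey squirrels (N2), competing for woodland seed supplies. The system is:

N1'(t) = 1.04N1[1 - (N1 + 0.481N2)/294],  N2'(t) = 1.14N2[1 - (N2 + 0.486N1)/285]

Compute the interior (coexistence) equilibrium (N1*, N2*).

Setting both brackets to zero gives the nullclines N1 + 0.481N2 = 294 and 0.486N1 + N2 = 285.
Substituting N2 = 285 - 0.486N1 into the first: N1(1 - 0.481·0.486) = 294 - 0.481·285.
So N1* = 157/0.766 = 205, and then N2* = 285 - 0.486·205 = 185.

N1* ≈ 205, N2* ≈ 185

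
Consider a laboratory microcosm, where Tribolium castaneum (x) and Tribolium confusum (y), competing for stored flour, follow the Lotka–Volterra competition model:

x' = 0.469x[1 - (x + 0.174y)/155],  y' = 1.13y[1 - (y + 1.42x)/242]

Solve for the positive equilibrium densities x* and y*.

Setting both brackets to zero gives the nullclines x + 0.174y = 155 and 1.42x + y = 242.
Substituting y = 242 - 1.42x into the first: x(1 - 0.174·1.42) = 155 - 0.174·242.
So x* = 113/0.753 = 150, and then y* = 242 - 1.42·150 = 29.1.

x* ≈ 150, y* ≈ 29.1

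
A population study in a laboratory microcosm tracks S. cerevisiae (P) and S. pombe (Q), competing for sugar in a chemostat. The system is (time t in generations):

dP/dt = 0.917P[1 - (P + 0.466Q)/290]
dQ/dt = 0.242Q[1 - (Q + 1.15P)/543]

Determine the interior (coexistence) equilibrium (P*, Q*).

Setting both brackets to zero gives the nullclines P + 0.466Q = 290 and 1.15P + Q = 543.
Substituting Q = 543 - 1.15P into the first: P(1 - 0.466·1.15) = 290 - 0.466·543.
So P* = 37/0.464 = 79.6, and then Q* = 543 - 1.15·79.6 = 451.

P* ≈ 79.6, Q* ≈ 451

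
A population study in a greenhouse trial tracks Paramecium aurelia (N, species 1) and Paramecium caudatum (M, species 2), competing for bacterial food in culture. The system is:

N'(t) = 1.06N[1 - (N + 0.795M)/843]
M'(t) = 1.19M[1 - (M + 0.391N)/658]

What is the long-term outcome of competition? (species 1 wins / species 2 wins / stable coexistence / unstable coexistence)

stable coexistence

Compare the nullcline intercepts: K1/α12 = 843/0.795 = 1060 > K2 = 658; K2/α21 = 658/0.391 = 1680 > K1 = 843.
Since both inequalities hold, each species can invade when rare, so the interior equilibrium is stable.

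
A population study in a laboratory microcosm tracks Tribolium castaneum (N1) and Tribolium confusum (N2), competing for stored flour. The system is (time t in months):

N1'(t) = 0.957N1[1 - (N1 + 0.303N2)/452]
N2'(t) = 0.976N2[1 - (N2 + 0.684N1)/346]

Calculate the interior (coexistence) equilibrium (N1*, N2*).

Setting both brackets to zero gives the nullclines N1 + 0.303N2 = 452 and 0.684N1 + N2 = 346.
Substituting N2 = 346 - 0.684N1 into the first: N1(1 - 0.303·0.684) = 452 - 0.303·346.
So N1* = 347/0.793 = 438, and then N2* = 346 - 0.684·438 = 46.5.

N1* ≈ 438, N2* ≈ 46.5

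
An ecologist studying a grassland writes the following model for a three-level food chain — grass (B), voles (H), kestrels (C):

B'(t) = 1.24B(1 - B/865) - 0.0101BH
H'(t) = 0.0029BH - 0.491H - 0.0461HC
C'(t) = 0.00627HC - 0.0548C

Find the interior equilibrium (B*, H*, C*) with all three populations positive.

From dC/dt = 0: 0.00627H* = 0.0548, so H* = 8.74.
From dB/dt = 0: 1.24(1 - B*/865) = 0.0101·8.74, giving B* = 865·(1 - 0.0712) = 803.
From dH/dt = 0: 0.0029·803 - 0.491 = 0.0461C*, so C* = 1.84/0.0461 = 39.9.

B* ≈ 803, H* ≈ 8.74, C* ≈ 39.9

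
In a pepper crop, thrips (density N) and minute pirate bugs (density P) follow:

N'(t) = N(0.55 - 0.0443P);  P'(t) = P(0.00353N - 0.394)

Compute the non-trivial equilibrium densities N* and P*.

Set dP/dt = 0 with P > 0: 0.00353N - 0.394 = 0, so N* = 0.394/0.00353 = 112.
Set dN/dt = 0 with N > 0: 0.55 - 0.0443P = 0, so P* = 0.55/0.0443 = 12.4.

N* ≈ 112, P* ≈ 12.4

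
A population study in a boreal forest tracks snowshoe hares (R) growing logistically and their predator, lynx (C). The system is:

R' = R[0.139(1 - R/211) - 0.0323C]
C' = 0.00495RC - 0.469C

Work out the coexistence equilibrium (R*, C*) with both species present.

From dC/dt = 0 with C > 0: 0.00495R* = 0.469, so R* = 94.7.
Substitute into dR/dt = 0: 0.139(1 - 94.7/211) = 0.0323C*.
The bracket is 0.551, giving C* = 0.0766/0.0323 = 2.37.

R* ≈ 94.7, C* ≈ 2.37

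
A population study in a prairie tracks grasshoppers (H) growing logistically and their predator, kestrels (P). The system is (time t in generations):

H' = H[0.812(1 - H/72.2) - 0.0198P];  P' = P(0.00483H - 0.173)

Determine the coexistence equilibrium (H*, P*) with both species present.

From dP/dt = 0 with P > 0: 0.00483H* = 0.173, so H* = 35.8.
Substitute into dH/dt = 0: 0.812(1 - 35.8/72.2) = 0.0198P*.
The bracket is 0.504, giving P* = 0.409/0.0198 = 20.7.

H* ≈ 35.8, P* ≈ 20.7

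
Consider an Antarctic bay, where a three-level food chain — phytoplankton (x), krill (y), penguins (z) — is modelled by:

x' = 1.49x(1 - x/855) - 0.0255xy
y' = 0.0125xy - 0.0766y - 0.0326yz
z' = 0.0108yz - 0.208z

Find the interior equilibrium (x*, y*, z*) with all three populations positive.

From dz/dt = 0: 0.0108y* = 0.208, so y* = 19.3.
From dx/dt = 0: 1.49(1 - x*/855) = 0.0255·19.3, giving x* = 855·(1 - 0.33) = 573.
From dy/dt = 0: 0.0125·573 - 0.0766 = 0.0326z*, so z* = 7.09/0.0326 = 217.

x* ≈ 573, y* ≈ 19.3, z* ≈ 217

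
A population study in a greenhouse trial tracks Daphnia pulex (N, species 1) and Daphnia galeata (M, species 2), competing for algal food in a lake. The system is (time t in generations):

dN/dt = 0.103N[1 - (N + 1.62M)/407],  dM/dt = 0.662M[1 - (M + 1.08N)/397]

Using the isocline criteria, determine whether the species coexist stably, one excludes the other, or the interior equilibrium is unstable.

Compare the nullcline intercepts: K1/α12 = 407/1.62 = 251 < K2 = 397; K2/α21 = 397/1.08 = 368 < K1 = 407.
Since both are reversed, neither can invade when rare; the interior point is a saddle.

unstable coexistence (outcome depends on initial conditions)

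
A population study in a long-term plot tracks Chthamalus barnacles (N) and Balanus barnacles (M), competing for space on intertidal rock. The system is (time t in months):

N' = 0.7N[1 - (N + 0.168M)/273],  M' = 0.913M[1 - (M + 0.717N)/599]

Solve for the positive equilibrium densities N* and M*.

N* ≈ 196, M* ≈ 458

Setting both brackets to zero gives the nullclines N + 0.168M = 273 and 0.717N + M = 599.
Substituting M = 599 - 0.717N into the first: N(1 - 0.168·0.717) = 273 - 0.168·599.
So N* = 172/0.88 = 196, and then M* = 599 - 0.717·196 = 458.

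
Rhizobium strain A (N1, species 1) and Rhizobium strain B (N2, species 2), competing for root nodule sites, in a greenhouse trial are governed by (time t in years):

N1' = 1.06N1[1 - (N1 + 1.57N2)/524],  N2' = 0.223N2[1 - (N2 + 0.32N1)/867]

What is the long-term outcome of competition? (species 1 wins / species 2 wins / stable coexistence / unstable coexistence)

Compare the nullcline intercepts: K1/α12 = 524/1.57 = 334 < K2 = 867; K2/α21 = 867/0.32 = 2710 > K1 = 524.
Since the inequalities point opposite ways, species 2 can invade but species 1 cannot.

species 2 excludes species 1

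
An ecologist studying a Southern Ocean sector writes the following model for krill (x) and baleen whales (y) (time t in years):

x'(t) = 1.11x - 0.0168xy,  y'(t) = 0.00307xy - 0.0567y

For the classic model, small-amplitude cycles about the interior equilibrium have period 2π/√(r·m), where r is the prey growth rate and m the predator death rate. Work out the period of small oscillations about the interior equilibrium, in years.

Here r = 1.11 and m = 0.0567, so r·m = 0.0629.
ω = √0.0629 = 0.251 per year, hence T = 2π/ω ≈ 25 years.

T ≈ 25 years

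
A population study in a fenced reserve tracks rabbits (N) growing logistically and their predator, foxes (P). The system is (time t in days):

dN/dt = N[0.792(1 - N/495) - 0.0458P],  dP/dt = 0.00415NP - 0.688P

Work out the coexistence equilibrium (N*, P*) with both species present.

From dP/dt = 0 with P > 0: 0.00415N* = 0.688, so N* = 166.
Substitute into dN/dt = 0: 0.792(1 - 166/495) = 0.0458P*.
The bracket is 0.665, giving P* = 0.527/0.0458 = 11.5.

N* ≈ 166, P* ≈ 11.5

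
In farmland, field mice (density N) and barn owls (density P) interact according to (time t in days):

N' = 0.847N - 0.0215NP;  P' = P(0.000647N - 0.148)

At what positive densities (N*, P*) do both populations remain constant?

Set dP/dt = 0 with P > 0: 0.000647N - 0.148 = 0, so N* = 0.148/0.000647 = 229.
Set dN/dt = 0 with N > 0: 0.847 - 0.0215P = 0, so P* = 0.847/0.0215 = 39.4.

N* ≈ 229, P* ≈ 39.4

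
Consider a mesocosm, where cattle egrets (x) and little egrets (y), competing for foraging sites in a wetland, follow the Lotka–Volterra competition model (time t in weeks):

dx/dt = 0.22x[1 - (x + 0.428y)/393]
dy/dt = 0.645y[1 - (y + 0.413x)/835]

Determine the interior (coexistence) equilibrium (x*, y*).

Setting both brackets to zero gives the nullclines x + 0.428y = 393 and 0.413x + y = 835.
Substituting y = 835 - 0.413x into the first: x(1 - 0.428·0.413) = 393 - 0.428·835.
So x* = 35.6/0.823 = 43.3, and then y* = 835 - 0.413·43.3 = 817.

x* ≈ 43.3, y* ≈ 817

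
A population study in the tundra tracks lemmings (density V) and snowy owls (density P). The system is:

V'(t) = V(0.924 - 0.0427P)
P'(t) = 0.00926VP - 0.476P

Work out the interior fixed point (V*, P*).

V* ≈ 51.4, P* ≈ 21.6

Set dP/dt = 0 with P > 0: 0.00926V - 0.476 = 0, so V* = 0.476/0.00926 = 51.4.
Set dV/dt = 0 with V > 0: 0.924 - 0.0427P = 0, so P* = 0.924/0.0427 = 21.6.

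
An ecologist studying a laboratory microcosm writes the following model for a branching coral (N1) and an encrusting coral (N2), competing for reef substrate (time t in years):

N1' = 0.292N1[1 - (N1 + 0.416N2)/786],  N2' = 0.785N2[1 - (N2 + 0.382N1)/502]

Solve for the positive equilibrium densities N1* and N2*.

N1* ≈ 686, N2* ≈ 240

Setting both brackets to zero gives the nullclines N1 + 0.416N2 = 786 and 0.382N1 + N2 = 502.
Substituting N2 = 502 - 0.382N1 into the first: N1(1 - 0.416·0.382) = 786 - 0.416·502.
So N1* = 577/0.841 = 686, and then N2* = 502 - 0.382·686 = 240.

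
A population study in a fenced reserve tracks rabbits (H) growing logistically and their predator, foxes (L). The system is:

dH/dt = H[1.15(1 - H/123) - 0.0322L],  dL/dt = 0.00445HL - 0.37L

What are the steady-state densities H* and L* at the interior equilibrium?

H* ≈ 83.1, L* ≈ 11.6

From dL/dt = 0 with L > 0: 0.00445H* = 0.37, so H* = 83.1.
Substitute into dH/dt = 0: 1.15(1 - 83.1/123) = 0.0322L*.
The bracket is 0.324, giving L* = 0.373/0.0322 = 11.6.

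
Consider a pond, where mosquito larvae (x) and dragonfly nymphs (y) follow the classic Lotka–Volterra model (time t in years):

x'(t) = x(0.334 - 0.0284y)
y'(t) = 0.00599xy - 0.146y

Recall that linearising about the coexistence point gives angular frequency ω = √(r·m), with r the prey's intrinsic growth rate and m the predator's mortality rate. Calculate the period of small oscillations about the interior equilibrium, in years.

Here r = 0.334 and m = 0.146, so r·m = 0.0488.
ω = √0.0488 = 0.221 per year, hence T = 2π/ω ≈ 28.5 years.

T ≈ 28.5 years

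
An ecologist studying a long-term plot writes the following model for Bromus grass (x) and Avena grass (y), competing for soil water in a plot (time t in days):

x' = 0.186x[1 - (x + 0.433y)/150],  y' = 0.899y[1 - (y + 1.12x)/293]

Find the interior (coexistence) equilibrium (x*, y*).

x* ≈ 44.9, y* ≈ 243

Setting both brackets to zero gives the nullclines x + 0.433y = 150 and 1.12x + y = 293.
Substituting y = 293 - 1.12x into the first: x(1 - 0.433·1.12) = 150 - 0.433·293.
So x* = 23.1/0.515 = 44.9, and then y* = 293 - 1.12·44.9 = 243.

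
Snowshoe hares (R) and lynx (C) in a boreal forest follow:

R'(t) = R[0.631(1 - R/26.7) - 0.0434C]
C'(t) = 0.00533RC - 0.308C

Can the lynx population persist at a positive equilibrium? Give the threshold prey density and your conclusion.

Threshold R = 57.8; K < 57.8, so no, the predator goes extinct.

The predator equation gives dC/dt > 0 only when R > 0.308/0.00533 = 57.8.
Without the predator, R → K = 26.7. Since 26.7 < 57.8, the predator cannot invade.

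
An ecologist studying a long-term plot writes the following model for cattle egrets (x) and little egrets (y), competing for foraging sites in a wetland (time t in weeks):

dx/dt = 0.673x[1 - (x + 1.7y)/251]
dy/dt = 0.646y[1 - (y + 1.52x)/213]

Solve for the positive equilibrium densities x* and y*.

x* ≈ 70.1, y* ≈ 106

Setting both brackets to zero gives the nullclines x + 1.7y = 251 and 1.52x + y = 213.
Substituting y = 213 - 1.52x into the first: x(1 - 1.7·1.52) = 251 - 1.7·213.
So x* = -111/-1.58 = 70.1, and then y* = 213 - 1.52·70.1 = 106.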